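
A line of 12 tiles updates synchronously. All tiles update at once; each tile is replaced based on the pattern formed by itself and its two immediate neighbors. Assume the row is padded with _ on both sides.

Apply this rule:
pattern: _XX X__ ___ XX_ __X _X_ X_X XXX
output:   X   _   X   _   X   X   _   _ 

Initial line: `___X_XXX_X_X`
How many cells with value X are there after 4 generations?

6

XXXX_X___X_X
X____X_XXX_X
X_XXXX_X___X
X_X____X_XXX
count of X: 6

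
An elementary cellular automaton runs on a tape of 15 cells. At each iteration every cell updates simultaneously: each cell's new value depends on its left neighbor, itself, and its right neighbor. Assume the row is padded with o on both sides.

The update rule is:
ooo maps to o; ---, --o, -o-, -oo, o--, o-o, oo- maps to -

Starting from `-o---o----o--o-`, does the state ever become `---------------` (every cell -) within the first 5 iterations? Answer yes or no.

yes

iteration 1: ---------------
all cells are - at iteration 1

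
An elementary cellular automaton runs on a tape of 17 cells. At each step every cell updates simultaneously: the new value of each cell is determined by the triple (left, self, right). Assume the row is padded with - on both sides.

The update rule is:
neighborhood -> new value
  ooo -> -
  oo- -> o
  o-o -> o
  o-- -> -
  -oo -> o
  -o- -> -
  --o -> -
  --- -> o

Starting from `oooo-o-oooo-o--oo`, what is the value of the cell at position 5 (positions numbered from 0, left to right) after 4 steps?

step 1: o--oo-oo--oo---oo
step 2: ---ooooo--oo-o-oo
step 3: oo-o---o--ooo-ooo
step 4: ooo--o----o-ooo-o
position 5 holds o

o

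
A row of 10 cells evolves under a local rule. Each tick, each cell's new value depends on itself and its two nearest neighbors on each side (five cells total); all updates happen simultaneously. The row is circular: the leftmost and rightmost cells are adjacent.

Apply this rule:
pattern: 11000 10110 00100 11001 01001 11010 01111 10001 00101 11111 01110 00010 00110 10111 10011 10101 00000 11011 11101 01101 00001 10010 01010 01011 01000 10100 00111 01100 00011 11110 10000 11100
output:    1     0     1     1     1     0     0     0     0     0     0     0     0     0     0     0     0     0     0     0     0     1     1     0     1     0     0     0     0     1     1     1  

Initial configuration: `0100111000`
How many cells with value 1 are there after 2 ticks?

0110001110
0001000011
count of 1: 3

3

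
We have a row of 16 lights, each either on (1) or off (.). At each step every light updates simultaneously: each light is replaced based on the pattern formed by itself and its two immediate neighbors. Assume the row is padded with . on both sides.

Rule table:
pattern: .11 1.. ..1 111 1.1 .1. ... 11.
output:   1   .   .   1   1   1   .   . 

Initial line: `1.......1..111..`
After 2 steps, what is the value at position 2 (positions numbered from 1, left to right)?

1.......1..11...
1.......1..1....
position 2 holds .

.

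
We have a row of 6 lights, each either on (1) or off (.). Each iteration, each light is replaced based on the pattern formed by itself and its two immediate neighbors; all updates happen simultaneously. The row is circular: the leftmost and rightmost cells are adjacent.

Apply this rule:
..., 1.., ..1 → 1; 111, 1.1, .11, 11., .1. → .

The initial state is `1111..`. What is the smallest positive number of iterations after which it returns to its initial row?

2

....11
1111..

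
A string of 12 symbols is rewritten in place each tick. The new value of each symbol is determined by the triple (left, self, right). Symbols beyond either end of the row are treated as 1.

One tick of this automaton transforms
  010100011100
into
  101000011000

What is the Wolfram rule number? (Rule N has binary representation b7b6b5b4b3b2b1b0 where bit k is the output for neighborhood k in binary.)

position 8: 111 → 1  (bit 7 = 1)
position 9: 110 → 0  (bit 6 = 0)
position 0: 101 → 1  (bit 5 = 1)
position 4: 100 → 0  (bit 4 = 0)
position 7: 011 → 1  (bit 3 = 1)
position 1: 010 → 0  (bit 2 = 0)
position 6: 001 → 0  (bit 1 = 0)
position 5: 000 → 0  (bit 0 = 0)
bits b7..b0 = 10101000 = 168

168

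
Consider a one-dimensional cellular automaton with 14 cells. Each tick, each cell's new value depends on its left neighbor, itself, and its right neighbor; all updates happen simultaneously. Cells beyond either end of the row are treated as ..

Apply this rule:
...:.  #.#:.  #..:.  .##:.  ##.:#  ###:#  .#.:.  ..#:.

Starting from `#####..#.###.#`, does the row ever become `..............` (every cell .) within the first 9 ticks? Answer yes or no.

yes

.####.....##..
..###......#..
...##.........
....#.........
..............
all cells are . at tick 5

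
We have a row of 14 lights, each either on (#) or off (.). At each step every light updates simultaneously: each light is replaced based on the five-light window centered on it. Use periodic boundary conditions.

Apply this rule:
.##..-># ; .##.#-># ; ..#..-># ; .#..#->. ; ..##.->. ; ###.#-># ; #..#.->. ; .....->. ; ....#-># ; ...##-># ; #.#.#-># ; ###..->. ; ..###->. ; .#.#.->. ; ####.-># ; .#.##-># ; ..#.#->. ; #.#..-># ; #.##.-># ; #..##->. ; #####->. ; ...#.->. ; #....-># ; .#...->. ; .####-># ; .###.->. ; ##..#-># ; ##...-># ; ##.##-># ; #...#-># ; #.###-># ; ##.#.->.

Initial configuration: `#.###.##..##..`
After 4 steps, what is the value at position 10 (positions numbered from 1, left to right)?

#

step 1: .##.#####..##.
step 2: ..####.#.#..##
step 3: #..###.#.#...#
step 4: ##...#.#.#.##.
position 10 holds #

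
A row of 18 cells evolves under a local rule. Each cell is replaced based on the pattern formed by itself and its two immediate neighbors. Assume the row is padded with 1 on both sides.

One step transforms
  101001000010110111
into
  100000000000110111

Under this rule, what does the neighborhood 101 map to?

0

At position 1 the neighborhood is 101; the next row has 0 there.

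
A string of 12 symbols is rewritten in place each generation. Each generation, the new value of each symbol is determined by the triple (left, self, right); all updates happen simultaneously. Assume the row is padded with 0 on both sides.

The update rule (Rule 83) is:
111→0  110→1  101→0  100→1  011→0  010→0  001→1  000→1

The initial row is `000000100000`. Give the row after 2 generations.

111111011111
000001000001

000001000001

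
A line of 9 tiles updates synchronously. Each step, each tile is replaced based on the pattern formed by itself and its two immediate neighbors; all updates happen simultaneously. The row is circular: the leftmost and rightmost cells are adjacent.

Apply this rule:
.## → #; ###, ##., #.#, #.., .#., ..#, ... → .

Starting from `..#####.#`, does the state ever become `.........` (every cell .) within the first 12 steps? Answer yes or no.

..#......
.........
all cells are . at step 2

yes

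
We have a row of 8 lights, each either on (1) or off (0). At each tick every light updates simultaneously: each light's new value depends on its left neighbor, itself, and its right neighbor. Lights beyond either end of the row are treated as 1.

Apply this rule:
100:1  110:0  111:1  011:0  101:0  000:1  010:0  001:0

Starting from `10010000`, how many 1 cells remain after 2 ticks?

2

01001110
00100100
count of 1: 2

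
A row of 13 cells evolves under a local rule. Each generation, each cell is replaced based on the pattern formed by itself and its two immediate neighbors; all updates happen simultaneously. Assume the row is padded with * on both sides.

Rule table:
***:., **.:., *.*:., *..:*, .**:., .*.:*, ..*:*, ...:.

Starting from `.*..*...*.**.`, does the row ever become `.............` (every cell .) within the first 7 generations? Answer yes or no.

no

generation 1: .*****.**....
generation 2: .........*..*
generation 3: *.......****.
generation 4: .*.....*.....
generation 5: .**...***...*
generation 6: ...*.*...*.*.
generation 7: *.**.**.**.*.
generation 7 is *.**.**.**.*., still not uniform .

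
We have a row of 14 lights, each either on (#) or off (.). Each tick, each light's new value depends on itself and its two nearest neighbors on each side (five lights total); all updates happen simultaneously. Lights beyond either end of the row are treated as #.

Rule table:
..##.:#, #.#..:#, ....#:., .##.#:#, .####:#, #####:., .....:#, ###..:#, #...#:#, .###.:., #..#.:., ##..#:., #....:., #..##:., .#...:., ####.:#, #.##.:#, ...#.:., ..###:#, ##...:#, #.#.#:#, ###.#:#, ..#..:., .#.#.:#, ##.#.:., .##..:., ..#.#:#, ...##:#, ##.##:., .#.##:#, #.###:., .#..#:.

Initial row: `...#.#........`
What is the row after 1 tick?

##.###..####.#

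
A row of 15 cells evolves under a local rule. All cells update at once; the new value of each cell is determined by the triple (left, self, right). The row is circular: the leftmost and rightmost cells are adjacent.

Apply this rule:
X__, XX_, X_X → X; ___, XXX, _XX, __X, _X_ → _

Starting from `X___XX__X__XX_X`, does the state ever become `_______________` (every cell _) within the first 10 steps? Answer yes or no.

XX___XX__X__XX_
_XX___XX__X__XX
X_XX___XX__X__X
XX_XX___XX__X__
_XX_XX___XX__X_
__XX_XX___XX__X
X__XX_XX___XX__
_X__XX_XX___XX_
__X__XX_XX___XX
X__X__XX_XX___X
step 10 is X__X__XX_XX___X, still not uniform _

no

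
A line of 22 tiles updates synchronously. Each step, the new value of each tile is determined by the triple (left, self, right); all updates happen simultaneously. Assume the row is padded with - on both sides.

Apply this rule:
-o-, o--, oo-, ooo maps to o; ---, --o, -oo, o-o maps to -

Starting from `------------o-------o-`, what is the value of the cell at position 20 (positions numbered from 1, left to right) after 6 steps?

-

------------oo------oo
-------------oo------o
--------------oo-----o
---------------oo----o
----------------oo---o
-----------------oo--o
position 20 holds -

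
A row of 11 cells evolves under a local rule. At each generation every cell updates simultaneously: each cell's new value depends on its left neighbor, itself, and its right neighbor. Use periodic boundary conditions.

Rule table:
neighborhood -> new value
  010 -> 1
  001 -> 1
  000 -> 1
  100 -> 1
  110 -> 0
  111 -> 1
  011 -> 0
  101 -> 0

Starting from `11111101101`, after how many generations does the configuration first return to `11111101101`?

generation 1: 11111000000
generation 2: 01110111111
generation 3: 00100011110
generation 4: 11111101101

4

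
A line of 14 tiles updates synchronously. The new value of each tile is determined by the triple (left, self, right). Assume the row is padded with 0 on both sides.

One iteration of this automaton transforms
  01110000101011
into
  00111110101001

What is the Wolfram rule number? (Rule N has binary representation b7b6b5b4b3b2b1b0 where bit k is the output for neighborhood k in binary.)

position 2: 111 → 1  (bit 7 = 1)
position 3: 110 → 1  (bit 6 = 1)
position 9: 101 → 0  (bit 5 = 0)
position 4: 100 → 1  (bit 4 = 1)
position 1: 011 → 0  (bit 3 = 0)
position 8: 010 → 1  (bit 2 = 1)
position 0: 001 → 0  (bit 1 = 0)
position 5: 000 → 1  (bit 0 = 1)
bits b7..b0 = 11010101 = 213

213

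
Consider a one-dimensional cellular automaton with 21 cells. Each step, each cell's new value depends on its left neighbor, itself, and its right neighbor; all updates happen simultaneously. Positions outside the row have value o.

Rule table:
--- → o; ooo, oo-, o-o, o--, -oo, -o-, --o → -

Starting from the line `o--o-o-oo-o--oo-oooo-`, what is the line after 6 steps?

-ooooooooooooooooooo-

---------------------
-ooooooooooooooooooo-
---------------------  (repeats step 1; period 2)
step 6: -ooooooooooooooooooo-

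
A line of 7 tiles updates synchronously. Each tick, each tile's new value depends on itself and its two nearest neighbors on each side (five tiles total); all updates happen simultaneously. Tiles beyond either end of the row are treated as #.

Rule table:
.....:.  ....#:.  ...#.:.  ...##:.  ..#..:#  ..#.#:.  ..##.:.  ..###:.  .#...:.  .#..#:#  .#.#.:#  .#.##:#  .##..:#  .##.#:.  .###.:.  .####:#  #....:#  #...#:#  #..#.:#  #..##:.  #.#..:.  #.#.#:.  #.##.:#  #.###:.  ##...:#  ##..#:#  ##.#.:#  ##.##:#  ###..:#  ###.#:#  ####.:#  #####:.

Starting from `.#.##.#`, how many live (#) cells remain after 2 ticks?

5

#.##.#.
###.#.#
count of #: 5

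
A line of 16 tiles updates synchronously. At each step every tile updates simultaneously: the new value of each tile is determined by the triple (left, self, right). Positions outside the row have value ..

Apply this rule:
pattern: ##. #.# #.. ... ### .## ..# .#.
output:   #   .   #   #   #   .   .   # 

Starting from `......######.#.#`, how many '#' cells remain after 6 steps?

10

step 1: #####..#####.#.#
step 2: .#####..####.#.#
step 3: ..#####..###.#.#
step 4: #..#####..##.#.#
step 5: ##..#####..#.#.#
step 6: .##..#####.#.#.#
count of #: 10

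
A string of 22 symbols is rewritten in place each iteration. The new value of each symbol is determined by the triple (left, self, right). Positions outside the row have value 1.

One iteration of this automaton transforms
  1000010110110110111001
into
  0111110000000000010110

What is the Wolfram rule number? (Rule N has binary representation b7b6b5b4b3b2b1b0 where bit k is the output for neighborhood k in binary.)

position 17: 111 → 1  (bit 7 = 1)
position 0: 110 → 0  (bit 6 = 0)
position 6: 101 → 0  (bit 5 = 0)
position 1: 100 → 1  (bit 4 = 1)
position 7: 011 → 0  (bit 3 = 0)
position 5: 010 → 1  (bit 2 = 1)
position 4: 001 → 1  (bit 1 = 1)
position 2: 000 → 1  (bit 0 = 1)
bits b7..b0 = 10010111 = 151

151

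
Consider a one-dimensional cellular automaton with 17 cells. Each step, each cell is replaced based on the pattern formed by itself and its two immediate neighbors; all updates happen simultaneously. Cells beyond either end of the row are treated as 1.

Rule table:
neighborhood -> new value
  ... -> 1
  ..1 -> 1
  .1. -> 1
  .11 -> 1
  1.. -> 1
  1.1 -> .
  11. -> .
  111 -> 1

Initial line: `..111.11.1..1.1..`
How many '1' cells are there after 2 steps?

1111..1..1111.111
111.11111111..111
count of 1: 14

14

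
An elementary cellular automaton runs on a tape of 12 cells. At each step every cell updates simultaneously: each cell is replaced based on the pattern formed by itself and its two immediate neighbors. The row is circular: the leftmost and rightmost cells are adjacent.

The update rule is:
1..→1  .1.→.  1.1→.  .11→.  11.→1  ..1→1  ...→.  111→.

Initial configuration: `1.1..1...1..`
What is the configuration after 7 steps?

...11.1.1.11
1.1.1......1
1....1....1.
.1..1.1..1..
1.11...11.1.
...11.1.1...
..1.1....1..

..1.1....1..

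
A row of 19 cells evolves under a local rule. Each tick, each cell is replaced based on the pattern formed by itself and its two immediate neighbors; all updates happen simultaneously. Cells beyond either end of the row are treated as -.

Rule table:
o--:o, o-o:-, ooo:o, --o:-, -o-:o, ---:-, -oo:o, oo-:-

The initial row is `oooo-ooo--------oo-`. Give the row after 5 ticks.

o--o-oo-o-o-o---o-o

ooo--oo-o-------o-o
oo-o-o--oo------o-o
o--o-oo-o-o-----o-o
oo-o-o--o-oo----o-o
o--o-oo-o-o-o---o-o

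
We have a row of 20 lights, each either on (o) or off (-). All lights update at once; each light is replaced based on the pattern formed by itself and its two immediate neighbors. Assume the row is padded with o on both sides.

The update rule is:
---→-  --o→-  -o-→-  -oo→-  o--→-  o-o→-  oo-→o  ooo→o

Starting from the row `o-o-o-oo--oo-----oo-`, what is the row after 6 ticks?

o------o---o------o-
o-------------------
o-------------------  (fixed point — unchanged through tick 6)

o-------------------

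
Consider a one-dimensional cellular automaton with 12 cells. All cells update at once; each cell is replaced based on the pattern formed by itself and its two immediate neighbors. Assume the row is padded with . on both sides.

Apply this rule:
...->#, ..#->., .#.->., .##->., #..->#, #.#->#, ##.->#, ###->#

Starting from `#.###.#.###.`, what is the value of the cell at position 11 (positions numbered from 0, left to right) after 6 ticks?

.

tick 1: .#.###.#.###
tick 2: ..#.###.#.##
tick 3: #..#.###.#.#
tick 4: .#..#.###.#.
tick 5: ..#..#.###.#
tick 6: #..#..#.###.
position 11 holds .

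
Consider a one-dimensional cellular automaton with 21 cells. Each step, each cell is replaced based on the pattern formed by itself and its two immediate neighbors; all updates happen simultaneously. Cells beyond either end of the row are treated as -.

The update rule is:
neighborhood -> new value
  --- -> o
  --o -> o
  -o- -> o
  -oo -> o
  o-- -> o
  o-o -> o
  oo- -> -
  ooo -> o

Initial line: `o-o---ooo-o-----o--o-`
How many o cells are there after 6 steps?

18

oooooooo-oooooooooooo
ooooooo-oooooooooooo-
oooooo-oooooooooooo-o
ooooo-oooooooooooo-oo
oooo-oooooooooooo-oo-
ooo-oooooooooooo-oo-o
count of o: 18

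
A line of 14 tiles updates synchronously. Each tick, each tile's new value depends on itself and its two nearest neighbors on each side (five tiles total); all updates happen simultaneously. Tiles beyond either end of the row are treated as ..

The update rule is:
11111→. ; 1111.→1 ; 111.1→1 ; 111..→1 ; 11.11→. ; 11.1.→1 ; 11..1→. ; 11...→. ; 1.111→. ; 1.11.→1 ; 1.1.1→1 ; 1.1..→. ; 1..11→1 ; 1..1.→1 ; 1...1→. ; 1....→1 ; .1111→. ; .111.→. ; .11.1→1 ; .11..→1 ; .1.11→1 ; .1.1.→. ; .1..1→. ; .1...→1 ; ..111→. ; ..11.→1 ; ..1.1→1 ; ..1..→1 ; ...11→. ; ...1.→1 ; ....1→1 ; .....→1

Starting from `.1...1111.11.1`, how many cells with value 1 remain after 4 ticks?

6

tick 1: 111....11.111.
tick 2: ..1.11.11...1.
tick 3: 111111.11..111
tick 4: ....11.11.1..1
count of 1: 6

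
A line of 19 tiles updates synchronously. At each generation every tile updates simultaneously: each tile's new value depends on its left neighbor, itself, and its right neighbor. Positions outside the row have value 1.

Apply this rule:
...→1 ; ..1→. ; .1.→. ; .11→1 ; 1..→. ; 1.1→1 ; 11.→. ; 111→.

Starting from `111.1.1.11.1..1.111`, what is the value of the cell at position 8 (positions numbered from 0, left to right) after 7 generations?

...1.1.11.1....11..
.1..1.11.1..11.1...
1....11.1...1.1..1.
..11.1.1..1..1....1
..1.1.1........11.1
...1.1..111111.1.11
.1..1...1.....1.11.
position 8 holds 1

1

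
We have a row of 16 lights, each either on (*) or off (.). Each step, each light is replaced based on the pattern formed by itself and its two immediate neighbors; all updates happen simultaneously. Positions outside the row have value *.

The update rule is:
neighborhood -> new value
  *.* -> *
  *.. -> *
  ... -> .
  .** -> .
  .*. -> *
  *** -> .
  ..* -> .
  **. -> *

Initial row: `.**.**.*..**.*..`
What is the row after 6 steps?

.**.**.**...**..

step 1: *.**.****..****.
step 2: **.**...**....**
step 3: .**.**...**.....
step 4: *.**.**...**....
step 5: **.**.**...**...
step 6: .**.**.**...**..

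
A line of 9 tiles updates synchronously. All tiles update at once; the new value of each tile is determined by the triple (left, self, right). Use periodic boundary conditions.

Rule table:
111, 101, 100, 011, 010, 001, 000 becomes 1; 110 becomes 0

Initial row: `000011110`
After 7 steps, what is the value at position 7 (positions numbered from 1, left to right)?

111111101
111111011
111110111
111101111
111011111
110111111
101111111
position 7 holds 1

1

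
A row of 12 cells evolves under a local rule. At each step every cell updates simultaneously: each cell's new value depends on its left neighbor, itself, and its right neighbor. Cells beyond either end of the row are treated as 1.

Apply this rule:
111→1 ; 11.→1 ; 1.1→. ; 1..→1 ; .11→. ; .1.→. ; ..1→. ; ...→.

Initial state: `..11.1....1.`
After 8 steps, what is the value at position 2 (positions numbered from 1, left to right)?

1..1..1.....
11..1..1....
111..1..1...
1111..1..1..
11111..1..1.
111111..1...
1111111..1..
11111111..1.
position 2 holds 1

1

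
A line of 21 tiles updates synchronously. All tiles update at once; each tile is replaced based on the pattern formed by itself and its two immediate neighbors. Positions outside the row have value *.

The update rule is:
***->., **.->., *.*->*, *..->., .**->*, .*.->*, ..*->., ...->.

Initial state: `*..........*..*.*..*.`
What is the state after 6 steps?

...........*..***..**
...........*..*....*.
...........*..*....**
...........*..*....*.  (repeats step 2; period 2)
step 6: ...........*..*....*.

...........*..*....*.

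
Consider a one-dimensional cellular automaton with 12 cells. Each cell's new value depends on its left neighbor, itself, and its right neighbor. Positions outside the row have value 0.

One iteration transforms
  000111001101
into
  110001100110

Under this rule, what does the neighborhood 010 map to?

At position 11 the neighborhood is 010; the next row has 0 there.

0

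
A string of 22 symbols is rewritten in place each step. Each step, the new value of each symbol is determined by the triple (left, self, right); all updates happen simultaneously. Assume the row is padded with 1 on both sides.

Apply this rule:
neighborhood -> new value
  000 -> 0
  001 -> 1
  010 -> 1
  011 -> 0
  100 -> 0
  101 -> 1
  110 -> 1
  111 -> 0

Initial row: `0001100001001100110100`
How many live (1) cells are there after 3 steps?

step 1: 0010100011010101011101
step 2: 0111100101111111100110
step 3: 1000101110000000101011
count of 1: 9

9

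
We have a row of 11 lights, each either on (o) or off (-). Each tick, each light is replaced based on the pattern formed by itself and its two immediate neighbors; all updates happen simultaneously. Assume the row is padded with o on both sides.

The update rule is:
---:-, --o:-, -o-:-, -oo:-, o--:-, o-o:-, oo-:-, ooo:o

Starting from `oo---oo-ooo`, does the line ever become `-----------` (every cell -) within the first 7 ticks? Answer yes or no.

o--------oo
----------o
-----------
all cells are - at tick 3

yes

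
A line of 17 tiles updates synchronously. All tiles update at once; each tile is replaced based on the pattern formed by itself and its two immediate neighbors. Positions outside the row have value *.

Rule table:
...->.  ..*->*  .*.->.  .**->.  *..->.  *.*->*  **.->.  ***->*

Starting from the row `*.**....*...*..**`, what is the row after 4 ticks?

....*...*..*.*.*.

tick 1: .*.....*...*..*.*
tick 2: *.....*...*..*.*.
tick 3: .....*...*..*.*.*
tick 4: ....*...*..*.*.*.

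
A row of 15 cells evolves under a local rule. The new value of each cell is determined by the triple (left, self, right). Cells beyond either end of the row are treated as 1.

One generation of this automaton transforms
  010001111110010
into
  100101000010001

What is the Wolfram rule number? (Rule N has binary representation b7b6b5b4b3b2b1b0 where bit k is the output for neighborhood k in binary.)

position 6: 111 → 0  (bit 7 = 0)
position 10: 110 → 1  (bit 6 = 1)
position 0: 101 → 1  (bit 5 = 1)
position 2: 100 → 0  (bit 4 = 0)
position 5: 011 → 1  (bit 3 = 1)
position 1: 010 → 0  (bit 2 = 0)
position 4: 001 → 0  (bit 1 = 0)
position 3: 000 → 1  (bit 0 = 1)
bits b7..b0 = 01101001 = 105

105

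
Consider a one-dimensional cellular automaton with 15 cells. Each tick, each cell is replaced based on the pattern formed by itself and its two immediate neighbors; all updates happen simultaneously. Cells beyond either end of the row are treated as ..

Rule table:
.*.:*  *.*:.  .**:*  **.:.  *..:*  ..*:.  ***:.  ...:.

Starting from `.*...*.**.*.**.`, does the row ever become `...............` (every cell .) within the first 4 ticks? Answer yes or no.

no

.**..*.*..*.*.*
.*.*.*.**.*.*.*
.*.*.*.*..*.*.*
.*.*.*.**.*.*.*
tick 4 is .*.*.*.**.*.*.*, still not uniform .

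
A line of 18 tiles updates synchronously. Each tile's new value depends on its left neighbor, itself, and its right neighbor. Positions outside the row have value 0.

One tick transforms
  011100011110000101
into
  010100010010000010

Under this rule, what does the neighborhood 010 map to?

At position 15 the neighborhood is 010; the next row has 0 there.

0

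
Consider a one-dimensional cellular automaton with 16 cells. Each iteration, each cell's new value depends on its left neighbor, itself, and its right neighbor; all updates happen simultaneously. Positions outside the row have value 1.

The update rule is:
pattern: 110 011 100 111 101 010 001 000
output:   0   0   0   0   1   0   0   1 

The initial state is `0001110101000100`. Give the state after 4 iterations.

0111111100000100

0100001010010000
1001100100000110
0000000001110001
0111111100000100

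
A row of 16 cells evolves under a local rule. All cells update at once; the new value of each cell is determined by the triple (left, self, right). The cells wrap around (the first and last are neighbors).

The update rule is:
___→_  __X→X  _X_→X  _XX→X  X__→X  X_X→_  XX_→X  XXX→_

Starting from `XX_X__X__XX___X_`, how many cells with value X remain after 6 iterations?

10

iteration 1: XX_XXXXXXXXX_XX_
iteration 2: XX_X_______X_XX_
iteration 3: XX_XX_____XX_XX_
iteration 4: XX_XXX___XXX_XX_
iteration 5: XX_X_XX_XX_X_XX_
iteration 6: XX_X_XX_XX_X_XX_
count of X: 10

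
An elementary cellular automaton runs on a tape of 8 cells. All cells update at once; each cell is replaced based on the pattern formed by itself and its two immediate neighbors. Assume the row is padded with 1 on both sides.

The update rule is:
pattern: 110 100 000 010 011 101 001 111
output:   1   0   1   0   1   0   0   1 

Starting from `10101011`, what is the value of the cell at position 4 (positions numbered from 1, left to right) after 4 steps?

1

step 1: 10000011
step 2: 10111011
step 3: 10111011  (fixed point — unchanged through step 4)
position 4 holds 1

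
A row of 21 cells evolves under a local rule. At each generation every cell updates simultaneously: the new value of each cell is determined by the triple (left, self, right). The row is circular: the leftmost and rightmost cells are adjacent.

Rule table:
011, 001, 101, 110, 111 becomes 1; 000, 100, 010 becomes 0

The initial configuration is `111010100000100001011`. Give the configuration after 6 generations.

111101000001000010111
111110000010000101111
111110000100001011111
111110001000010111111
111110010000101111111
111110100001011111111

111110100001011111111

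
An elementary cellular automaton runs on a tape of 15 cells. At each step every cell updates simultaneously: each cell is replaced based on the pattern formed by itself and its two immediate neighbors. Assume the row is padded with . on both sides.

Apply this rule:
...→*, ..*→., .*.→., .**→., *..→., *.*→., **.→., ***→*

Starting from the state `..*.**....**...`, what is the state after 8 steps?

*......**....**
..****....**...
*..**..**....**
..........**...
*********....**
.*******..**...
..*****......**
*..***..****...

*..***..****...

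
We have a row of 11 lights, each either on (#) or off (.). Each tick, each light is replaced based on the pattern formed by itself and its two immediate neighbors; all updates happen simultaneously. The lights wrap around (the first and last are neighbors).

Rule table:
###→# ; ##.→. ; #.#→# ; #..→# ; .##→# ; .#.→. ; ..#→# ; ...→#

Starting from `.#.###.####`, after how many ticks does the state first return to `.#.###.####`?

tick 1: #.###.####.
tick 2: .###.####.#
tick 3: ###.####.#.
tick 4: ##.####.#.#
tick 5: #.####.#.##
tick 6: .####.#.###
tick 7: ####.#.###.
tick 8: ###.#.###.#
tick 9: ##.#.###.##
tick 10: #.#.###.###
tick 11: .#.###.####

11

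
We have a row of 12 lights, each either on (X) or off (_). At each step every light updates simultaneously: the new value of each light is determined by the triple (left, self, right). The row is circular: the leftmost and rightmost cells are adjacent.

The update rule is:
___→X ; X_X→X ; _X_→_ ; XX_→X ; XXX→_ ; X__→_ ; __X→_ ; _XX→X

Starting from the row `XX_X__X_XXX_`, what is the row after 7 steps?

XXX____XX_XX
__X_XX_XXXX_
X__XXXXX__X_
___X___X___X
_X___X___X__
___X___X___X  (repeats step 4; period 2)
step 7: _X___X___X__

_X___X___X__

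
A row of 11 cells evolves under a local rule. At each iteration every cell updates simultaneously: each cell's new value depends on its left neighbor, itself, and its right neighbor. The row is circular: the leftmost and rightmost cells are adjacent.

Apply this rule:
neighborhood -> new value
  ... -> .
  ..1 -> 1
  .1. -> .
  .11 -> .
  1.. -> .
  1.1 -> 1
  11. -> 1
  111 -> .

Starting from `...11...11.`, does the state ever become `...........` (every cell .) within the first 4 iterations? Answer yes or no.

no

..1.1..1.1.
.1.1..1.1..
1.1..1.1...
.1..1.1...1
iteration 4 is .1..1.1...1, still not uniform .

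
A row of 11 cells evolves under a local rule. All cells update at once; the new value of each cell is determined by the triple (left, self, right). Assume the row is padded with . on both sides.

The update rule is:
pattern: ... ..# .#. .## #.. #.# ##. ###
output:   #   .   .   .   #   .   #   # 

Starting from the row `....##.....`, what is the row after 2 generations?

.###..#####

###..######
.###..#####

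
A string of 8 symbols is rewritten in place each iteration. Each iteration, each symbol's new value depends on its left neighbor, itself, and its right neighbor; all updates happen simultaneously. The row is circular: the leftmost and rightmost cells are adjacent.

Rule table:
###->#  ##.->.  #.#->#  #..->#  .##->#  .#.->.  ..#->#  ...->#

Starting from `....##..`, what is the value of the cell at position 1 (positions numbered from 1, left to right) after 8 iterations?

#####.##
####.###
###.####
##.#####
#.######
.#######
#######.
######.#
position 1 holds #

#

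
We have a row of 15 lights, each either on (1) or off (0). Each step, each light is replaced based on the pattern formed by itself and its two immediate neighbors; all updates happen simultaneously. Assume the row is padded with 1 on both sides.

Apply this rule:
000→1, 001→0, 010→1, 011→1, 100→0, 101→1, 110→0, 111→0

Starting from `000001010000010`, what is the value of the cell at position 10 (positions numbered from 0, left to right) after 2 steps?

011101110111011
110011001100110
position 10 holds 0

0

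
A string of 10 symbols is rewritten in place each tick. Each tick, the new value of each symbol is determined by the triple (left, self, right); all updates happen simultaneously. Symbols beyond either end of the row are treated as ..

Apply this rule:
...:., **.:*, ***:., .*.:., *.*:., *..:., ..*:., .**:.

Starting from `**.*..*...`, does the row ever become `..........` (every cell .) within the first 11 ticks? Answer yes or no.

yes

.*........
..........
all cells are . at tick 2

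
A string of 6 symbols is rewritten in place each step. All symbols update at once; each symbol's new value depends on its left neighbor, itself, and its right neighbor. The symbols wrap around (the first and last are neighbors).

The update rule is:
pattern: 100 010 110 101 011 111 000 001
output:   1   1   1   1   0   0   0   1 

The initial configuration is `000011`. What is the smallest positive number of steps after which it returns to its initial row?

100101
111110
000011

3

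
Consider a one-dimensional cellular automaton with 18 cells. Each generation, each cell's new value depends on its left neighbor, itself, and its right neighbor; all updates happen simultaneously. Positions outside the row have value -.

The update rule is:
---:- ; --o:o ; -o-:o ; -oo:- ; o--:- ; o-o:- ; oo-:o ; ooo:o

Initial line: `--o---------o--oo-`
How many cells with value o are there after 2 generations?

-oo--------oo-o-o-
o-o-------o-o-o-o-
count of o: 6

6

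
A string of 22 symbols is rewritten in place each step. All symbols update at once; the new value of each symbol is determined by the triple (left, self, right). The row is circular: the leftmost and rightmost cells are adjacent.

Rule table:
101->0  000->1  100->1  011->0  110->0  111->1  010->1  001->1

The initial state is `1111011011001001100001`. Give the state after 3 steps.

1100111110001000000011

1110000000111110011110
0101111111011101101100
1100111110001000000011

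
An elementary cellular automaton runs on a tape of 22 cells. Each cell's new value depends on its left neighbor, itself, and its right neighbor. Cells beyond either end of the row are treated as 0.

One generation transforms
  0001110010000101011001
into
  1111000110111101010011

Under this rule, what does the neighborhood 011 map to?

At position 3 the neighborhood is 011; the next row has 1 there.

1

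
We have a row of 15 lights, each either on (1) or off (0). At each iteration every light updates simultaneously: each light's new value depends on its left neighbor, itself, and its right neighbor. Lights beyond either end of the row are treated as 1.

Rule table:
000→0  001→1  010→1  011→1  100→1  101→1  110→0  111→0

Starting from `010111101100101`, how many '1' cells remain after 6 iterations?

iteration 1: 111100011011111
iteration 2: 000010110110000
iteration 3: 100111101101001
iteration 4: 011100011011111
iteration 5: 110010110110000
iteration 6: 001111101101001
count of 1: 9

9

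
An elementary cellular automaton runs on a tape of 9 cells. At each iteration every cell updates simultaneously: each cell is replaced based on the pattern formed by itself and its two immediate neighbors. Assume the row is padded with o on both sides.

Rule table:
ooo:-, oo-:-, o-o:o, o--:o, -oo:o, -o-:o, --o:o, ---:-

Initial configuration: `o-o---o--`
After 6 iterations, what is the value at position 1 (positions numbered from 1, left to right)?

-ooo-oooo
oo--oo---
--ooo-o-o
ooo--oooo
---ooo---
o-oo--o-o
position 1 holds o

o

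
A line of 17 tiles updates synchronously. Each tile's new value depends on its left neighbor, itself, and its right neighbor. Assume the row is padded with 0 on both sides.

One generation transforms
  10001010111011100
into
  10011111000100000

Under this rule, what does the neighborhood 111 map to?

At position 9 the neighborhood is 111; the next row has 0 there.

0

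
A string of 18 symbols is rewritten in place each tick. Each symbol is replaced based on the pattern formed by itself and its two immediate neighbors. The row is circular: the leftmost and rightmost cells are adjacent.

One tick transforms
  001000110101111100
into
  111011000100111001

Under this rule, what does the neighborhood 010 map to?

At position 2 the neighborhood is 010; the next row has 1 there.

1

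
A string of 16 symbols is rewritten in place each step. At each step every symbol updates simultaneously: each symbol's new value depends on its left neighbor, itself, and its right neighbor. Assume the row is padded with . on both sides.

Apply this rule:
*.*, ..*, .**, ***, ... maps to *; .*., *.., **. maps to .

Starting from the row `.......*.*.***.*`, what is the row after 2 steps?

******.*.***.*..

step 1: *******.*.***.*.
step 2: ******.*.***.*..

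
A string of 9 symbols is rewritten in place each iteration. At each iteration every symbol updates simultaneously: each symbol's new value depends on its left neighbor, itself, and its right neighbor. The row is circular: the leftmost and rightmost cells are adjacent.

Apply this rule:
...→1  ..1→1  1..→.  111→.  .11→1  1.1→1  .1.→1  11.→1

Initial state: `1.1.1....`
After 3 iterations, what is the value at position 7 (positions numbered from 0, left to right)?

11111.111
....111..
11111.1.1
position 7 holds .

.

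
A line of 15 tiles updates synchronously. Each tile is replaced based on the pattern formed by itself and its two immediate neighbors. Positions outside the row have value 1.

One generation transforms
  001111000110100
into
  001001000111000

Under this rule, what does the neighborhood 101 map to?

1

At position 11 the neighborhood is 101; the next row has 1 there.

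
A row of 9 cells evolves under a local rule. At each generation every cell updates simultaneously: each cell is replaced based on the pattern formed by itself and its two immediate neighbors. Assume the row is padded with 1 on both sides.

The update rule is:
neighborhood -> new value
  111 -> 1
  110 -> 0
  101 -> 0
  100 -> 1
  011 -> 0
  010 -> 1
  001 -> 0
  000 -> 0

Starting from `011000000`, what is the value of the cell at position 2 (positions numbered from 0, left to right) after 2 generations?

0

generation 1: 000100000
generation 2: 100110000
position 2 holds 0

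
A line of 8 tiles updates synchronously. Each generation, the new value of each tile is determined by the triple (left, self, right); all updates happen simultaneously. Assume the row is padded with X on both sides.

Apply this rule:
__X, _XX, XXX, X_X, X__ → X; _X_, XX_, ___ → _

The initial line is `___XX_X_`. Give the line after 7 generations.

_XXXXXXX

generation 1: X_XX_X_X
generation 2: _XX_X_XX
generation 3: XX_X_XXX
generation 4: X_X_XXXX
generation 5: _X_XXXXX
generation 6: X_XXXXXX
generation 7: _XXXXXXX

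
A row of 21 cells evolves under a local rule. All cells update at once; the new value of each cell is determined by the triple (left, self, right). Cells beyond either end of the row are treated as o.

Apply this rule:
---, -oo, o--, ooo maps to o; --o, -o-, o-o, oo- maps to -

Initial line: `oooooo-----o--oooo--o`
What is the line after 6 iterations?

--oo-oo--oo-oo------o

ooooo-oooo--o-ooo-o-o
oooo--ooo-o---oo----o
ooo-o-oo---oo-o-ooo-o
oo----o-oo-o----oo--o
o-ooo---o---ooo-o-o-o
--oo-oo--oo-oo------o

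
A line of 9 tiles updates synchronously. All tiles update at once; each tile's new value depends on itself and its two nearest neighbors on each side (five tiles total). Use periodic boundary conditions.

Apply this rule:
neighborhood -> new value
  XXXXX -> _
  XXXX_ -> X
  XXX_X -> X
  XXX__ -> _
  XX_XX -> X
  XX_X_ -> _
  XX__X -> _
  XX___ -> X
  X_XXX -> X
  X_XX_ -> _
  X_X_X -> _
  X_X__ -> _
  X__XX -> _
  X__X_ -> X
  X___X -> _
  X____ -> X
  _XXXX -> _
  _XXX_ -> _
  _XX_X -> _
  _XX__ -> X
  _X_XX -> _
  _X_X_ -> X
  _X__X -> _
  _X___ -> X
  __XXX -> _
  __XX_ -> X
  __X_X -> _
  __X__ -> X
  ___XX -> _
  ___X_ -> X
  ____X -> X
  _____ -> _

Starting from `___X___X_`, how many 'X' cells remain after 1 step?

step 1: XXXXX_XXX
count of X: 8

8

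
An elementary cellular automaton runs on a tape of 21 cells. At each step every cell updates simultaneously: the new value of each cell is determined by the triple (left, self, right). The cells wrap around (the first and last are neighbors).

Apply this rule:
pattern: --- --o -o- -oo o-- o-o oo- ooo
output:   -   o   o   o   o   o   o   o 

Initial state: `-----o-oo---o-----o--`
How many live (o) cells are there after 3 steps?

----oooooo-ooo---ooo-
---oooooooooooo-ooooo
o-ooooooooooooooooooo
count of o: 20

20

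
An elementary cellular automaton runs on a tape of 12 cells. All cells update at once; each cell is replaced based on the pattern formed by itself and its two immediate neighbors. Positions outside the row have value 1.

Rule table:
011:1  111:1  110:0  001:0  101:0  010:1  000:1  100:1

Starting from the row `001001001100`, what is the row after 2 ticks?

tick 1: 101101101010
tick 2: 001001001010

001001001010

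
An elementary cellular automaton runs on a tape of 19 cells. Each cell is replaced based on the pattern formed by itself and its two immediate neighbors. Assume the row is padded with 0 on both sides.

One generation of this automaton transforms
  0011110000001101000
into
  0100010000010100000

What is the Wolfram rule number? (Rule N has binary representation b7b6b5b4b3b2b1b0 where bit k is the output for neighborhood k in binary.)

position 3: 111 → 0  (bit 7 = 0)
position 5: 110 → 1  (bit 6 = 1)
position 14: 101 → 0  (bit 5 = 0)
position 6: 100 → 0  (bit 4 = 0)
position 2: 011 → 0  (bit 3 = 0)
position 15: 010 → 0  (bit 2 = 0)
position 1: 001 → 1  (bit 1 = 1)
position 0: 000 → 0  (bit 0 = 0)
bits b7..b0 = 01000010 = 66

66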